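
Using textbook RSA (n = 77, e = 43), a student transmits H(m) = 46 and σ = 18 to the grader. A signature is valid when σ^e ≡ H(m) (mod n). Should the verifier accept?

σ^2 ≡ 18^2 = 324 ≡ 16
σ^4 ≡ 16^2 = 256 ≡ 25
σ^8 ≡ 25^2 = 625 ≡ 9
σ^16 ≡ 9^2 = 81 ≡ 4
σ^32 ≡ 4^2 = 16
43 = 32 + 8 + 2 + 1, so σ^43 ≡ 16·9·16·18 ≡ 46 (mod 77)
46 = H(m), so the signature checks out.

accept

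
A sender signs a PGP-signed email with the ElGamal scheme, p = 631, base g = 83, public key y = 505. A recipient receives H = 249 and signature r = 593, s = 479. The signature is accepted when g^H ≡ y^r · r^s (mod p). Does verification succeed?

fails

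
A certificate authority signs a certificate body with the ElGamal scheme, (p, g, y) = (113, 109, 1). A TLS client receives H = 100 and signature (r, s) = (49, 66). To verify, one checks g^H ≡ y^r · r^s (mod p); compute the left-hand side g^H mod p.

16

109^2 = 11881 ≡ 16
109^4 ≡ 16^2 = 256 ≡ 30
109^8 ≡ 30^2 = 900 ≡ 109
109^16 ≡ 109^2 = 11881 ≡ 16
109^32 ≡ 16^2 = 256 ≡ 30
109^64 ≡ 30^2 = 900 ≡ 109
100 = 64 + 32 + 4, so 109^100 ≡ 109·30·30 ≡ 16 (mod 113)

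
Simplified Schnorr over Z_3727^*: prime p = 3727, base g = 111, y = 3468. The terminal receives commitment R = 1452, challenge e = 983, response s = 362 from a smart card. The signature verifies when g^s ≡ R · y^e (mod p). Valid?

yes

g^s mod p:
111^2 = 12321 ≡ 1140
111^4 ≡ 1140^2 = 1299600 ≡ 2604
111^8 ≡ 2604^2 = 6780816 ≡ 1403
111^16 ≡ 1403^2 = 1968409 ≡ 553
111^32 ≡ 553^2 = 305809 ≡ 195
111^64 ≡ 195^2 = 38025 ≡ 755
111^128 ≡ 755^2 = 570025 ≡ 3521
111^256 ≡ 3521^2 = 12397441 ≡ 1439
362 = 256 + 64 + 32 + 8 + 2, so 111^362 ≡ 1439·755·195·1403·1140 ≡ 3205 (mod 3727)
R · y^e mod p:
3468^2 = 12027024 ≡ 3722
3468^4 ≡ 3722^2 = 13853284 ≡ 25
3468^8 ≡ 25^2 = 625
3468^16 ≡ 625^2 = 390625 ≡ 3017
3468^32 ≡ 3017^2 = 9102289 ≡ 955
3468^64 ≡ 955^2 = 912025 ≡ 2637
3468^128 ≡ 2637^2 = 6953769 ≡ 2914
3468^256 ≡ 2914^2 = 8491396 ≡ 1290
3468^512 ≡ 1290^2 = 1664100 ≡ 1858
983 = 512 + 256 + 128 + 64 + 16 + 4 + 2 + 1, so 3468^983 ≡ 1858·1290·2914·2637·3017·25·3722·3468 ≡ 2972 (mod 3727)
1452·2972 = 4315344 ≡ 3205 (mod 3727)
3205 ≡ 3205 (mod 3727); signature holds.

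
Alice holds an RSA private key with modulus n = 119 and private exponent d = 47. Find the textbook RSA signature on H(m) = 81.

72

(H(m))^47 mod 119 = 72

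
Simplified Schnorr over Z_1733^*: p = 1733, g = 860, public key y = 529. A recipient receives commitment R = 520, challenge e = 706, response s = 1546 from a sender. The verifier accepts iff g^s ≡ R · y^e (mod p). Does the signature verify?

g^s mod p:
Squares mod 1733: 860^1≡860, 860^2≡1342, 860^4≡377, 860^8≡23, 860^16≡529, 860^32≡828, 860^64≡1049, 860^128≡1679, 860^256≡1183, 860^512≡958, 860^1024≡1007
1546 = 1024 + 512 + 8 + 2, so 860^1546 ≡ 1007·958·23·1342 ≡ 1436 (mod 1733)
R · y^e mod p:
Squares mod 1733: 529^1≡529, 529^2≡828, 529^4≡1049, 529^8≡1679, 529^16≡1183, 529^32≡958, 529^64≡1007, 529^128≡244, 529^256≡614, 529^512≡935
706 = 512 + 128 + 64 + 2, so 529^706 ≡ 935·244·1007·828 ≡ 1272 (mod 1733)
520·1272 = 661440 ≡ 1167 (mod 1733)
1436 ≠ 1167; the check fails.

does not verify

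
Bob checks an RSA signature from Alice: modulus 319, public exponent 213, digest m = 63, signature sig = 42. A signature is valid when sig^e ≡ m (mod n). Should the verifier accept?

reject

Squares mod 319: sig^1≡42, sig^2≡169, sig^4≡170, sig^8≡190, sig^16≡53, sig^32≡257, sig^64≡16, sig^128≡256
213 = 128 + 64 + 16 + 4 + 1, so sig^213 ≡ 256·16·53·170·42 ≡ 80 (mod 319)
80 ≠ 63, so verification fails.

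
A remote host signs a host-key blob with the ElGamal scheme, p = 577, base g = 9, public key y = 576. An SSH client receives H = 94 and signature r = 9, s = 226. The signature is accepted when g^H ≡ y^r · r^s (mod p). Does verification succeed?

Left side g^H mod p:
9^2 = 81
9^4 ≡ 81^2 = 6561 ≡ 214
9^8 ≡ 214^2 = 45796 ≡ 213
9^16 ≡ 213^2 = 45369 ≡ 363
9^32 ≡ 363^2 = 131769 ≡ 213
9^64 ≡ 213^2 = 45369 ≡ 363
94 = 64 + 16 + 8 + 4 + 2, so 9^94 ≡ 363·363·213·214·81 ≡ 57 (mod 577)
Right side y^r · r^s mod p:
576^2 = 331776 ≡ 1
576^4 ≡ 1^2 = 1
576^8 ≡ 1^2 = 1
9 = 8 + 1, so 576^9 ≡ 1·576 ≡ 576 (mod 577)
9^2 = 81
9^4 ≡ 81^2 = 6561 ≡ 214
9^8 ≡ 214^2 = 45796 ≡ 213
9^16 ≡ 213^2 = 45369 ≡ 363
9^32 ≡ 363^2 = 131769 ≡ 213
9^64 ≡ 213^2 = 45369 ≡ 363
9^128 ≡ 363^2 = 131769 ≡ 213
226 = 128 + 64 + 32 + 2, so 9^226 ≡ 213·363·213·81 ≡ 520 (mod 577)
576·520 = 299520 ≡ 57 (mod 577)
57 ≡ 57 (mod 577), so the signature is genuine.

passes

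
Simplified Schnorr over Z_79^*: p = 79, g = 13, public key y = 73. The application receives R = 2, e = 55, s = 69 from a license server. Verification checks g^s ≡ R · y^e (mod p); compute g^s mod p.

Squares mod 79: 13^1≡13, 13^2≡11, 13^4≡42, 13^8≡26, 13^16≡44, 13^32≡40, 13^64≡20
69 = 64 + 4 + 1, so 13^69 ≡ 20·42·13 ≡ 18 (mod 79)

18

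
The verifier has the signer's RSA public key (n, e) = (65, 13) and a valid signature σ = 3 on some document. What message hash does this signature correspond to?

3

σ^2 ≡ 3^2 = 9
σ^4 ≡ 9^2 = 81 ≡ 16
σ^8 ≡ 16^2 = 256 ≡ 61
13 = 8 + 4 + 1, so σ^13 ≡ 61·16·3 ≡ 3 (mod 65)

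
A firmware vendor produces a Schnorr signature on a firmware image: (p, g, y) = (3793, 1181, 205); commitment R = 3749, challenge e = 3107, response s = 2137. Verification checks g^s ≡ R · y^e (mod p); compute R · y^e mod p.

2449

205^2 = 42025 ≡ 302
205^4 ≡ 302^2 = 91204 ≡ 172
205^8 ≡ 172^2 = 29584 ≡ 3033
205^16 ≡ 3033^2 = 9199089 ≡ 1064
205^32 ≡ 1064^2 = 1132096 ≡ 1782
205^64 ≡ 1782^2 = 3175524 ≡ 783
205^128 ≡ 783^2 = 613089 ≡ 2416
205^256 ≡ 2416^2 = 5837056 ≡ 3422
205^512 ≡ 3422^2 = 11710084 ≡ 1093
205^1024 ≡ 1093^2 = 1194649 ≡ 3647
205^2048 ≡ 3647^2 = 13300609 ≡ 2351
3107 = 2048 + 1024 + 32 + 2 + 1, so 205^3107 ≡ 2351·3647·1782·302·205 ≡ 1065 (mod 3793)
R · y^e ≡ 3749·1065 = 3992685 ≡ 2449 (mod 3793)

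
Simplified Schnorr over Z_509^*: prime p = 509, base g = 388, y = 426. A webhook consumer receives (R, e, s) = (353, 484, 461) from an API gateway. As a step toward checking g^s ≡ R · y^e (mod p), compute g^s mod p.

388^2 = 150544 ≡ 389
388^4 ≡ 389^2 = 151321 ≡ 148
388^8 ≡ 148^2 = 21904 ≡ 17
388^16 ≡ 17^2 = 289
388^32 ≡ 289^2 = 83521 ≡ 45
388^64 ≡ 45^2 = 2025 ≡ 498
388^128 ≡ 498^2 = 248004 ≡ 121
388^256 ≡ 121^2 = 14641 ≡ 389
461 = 256 + 128 + 64 + 8 + 4 + 1, so 388^461 ≡ 389·121·498·17·148·388 ≡ 125 (mod 509)

125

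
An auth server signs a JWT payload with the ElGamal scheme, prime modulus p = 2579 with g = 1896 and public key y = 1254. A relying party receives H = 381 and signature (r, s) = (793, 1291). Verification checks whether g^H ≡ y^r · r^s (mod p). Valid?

no

Left side g^H mod p:
1896^2 = 3594816 ≡ 2269
1896^4 ≡ 2269^2 = 5148361 ≡ 677
1896^8 ≡ 677^2 = 458329 ≡ 1846
1896^16 ≡ 1846^2 = 3407716 ≡ 857
1896^32 ≡ 857^2 = 734449 ≡ 2013
1896^64 ≡ 2013^2 = 4052169 ≡ 560
1896^128 ≡ 560^2 = 313600 ≡ 1541
1896^256 ≡ 1541^2 = 2374681 ≡ 2001
381 = 256 + 64 + 32 + 16 + 8 + 4 + 1, so 1896^381 ≡ 2001·560·2013·857·1846·677·1896 ≡ 2258 (mod 2579)
Right side y^r · r^s mod p:
1254^2 = 1572516 ≡ 1905
1254^4 ≡ 1905^2 = 3629025 ≡ 372
1254^8 ≡ 372^2 = 138384 ≡ 1697
1254^16 ≡ 1697^2 = 2879809 ≡ 1645
1254^32 ≡ 1645^2 = 2706025 ≡ 654
1254^64 ≡ 654^2 = 427716 ≡ 2181
1254^128 ≡ 2181^2 = 4756761 ≡ 1085
1254^256 ≡ 1085^2 = 1177225 ≡ 1201
1254^512 ≡ 1201^2 = 1442401 ≡ 740
793 = 512 + 256 + 16 + 8 + 1, so 1254^793 ≡ 740·1201·1645·1697·1254 ≡ 1344 (mod 2579)
793^2 = 628849 ≡ 2152
793^4 ≡ 2152^2 = 4631104 ≡ 1799
793^8 ≡ 1799^2 = 3236401 ≡ 2335
793^16 ≡ 2335^2 = 5452225 ≡ 219
793^32 ≡ 219^2 = 47961 ≡ 1539
793^64 ≡ 1539^2 = 2368521 ≡ 999
793^128 ≡ 999^2 = 998001 ≡ 2507
793^256 ≡ 2507^2 = 6285049 ≡ 26
793^512 ≡ 26^2 = 676
793^1024 ≡ 676^2 = 456976 ≡ 493
1291 = 1024 + 256 + 8 + 2 + 1, so 793^1291 ≡ 493·26·2335·2152·793 ≡ 2152 (mod 2579)
1344·2152 = 2892288 ≡ 1229 (mod 2579)
2258 ≠ 1229, so verification fails.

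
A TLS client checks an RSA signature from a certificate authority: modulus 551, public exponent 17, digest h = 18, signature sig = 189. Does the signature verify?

sig^2 ≡ 189^2 = 35721 ≡ 457
sig^4 ≡ 457^2 = 208849 ≡ 20
sig^8 ≡ 20^2 = 400
sig^16 ≡ 400^2 = 160000 ≡ 210
17 = 16 + 1, so sig^17 ≡ 210·189 ≡ 18 (mod 551)
Since 18 equals the digest 18, verification succeeds.

verifies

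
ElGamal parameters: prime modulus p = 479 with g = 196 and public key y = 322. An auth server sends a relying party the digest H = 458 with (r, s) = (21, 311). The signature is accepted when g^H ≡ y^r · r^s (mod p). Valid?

no

Left side g^H mod p:
Squares mod 479: 196^1≡196, 196^2≡96, 196^4≡115, 196^8≡292, 196^16≡2, 196^32≡4, 196^64≡16, 196^128≡256, 196^256≡392
458 = 256 + 128 + 64 + 8 + 2, so 196^458 ≡ 392·256·16·292·96 ≡ 252 (mod 479)
Right side y^r · r^s mod p:
Squares mod 479: 322^1≡322, 322^2≡220, 322^4≡21, 322^8≡441, 322^16≡7
21 = 16 + 4 + 1, so 322^21 ≡ 7·21·322 ≡ 392 (mod 479)
Squares mod 479: 21^1≡21, 21^2≡441, 21^4≡7, 21^8≡49, 21^16≡6, 21^32≡36, 21^64≡338, 21^128≡242, 21^256≡126
311 = 256 + 32 + 16 + 4 + 2 + 1, so 21^311 ≡ 126·36·6·7·441·21 ≡ 276 (mod 479)
392·276 = 108192 ≡ 417 (mod 479)
252 ≠ 417, so verification fails.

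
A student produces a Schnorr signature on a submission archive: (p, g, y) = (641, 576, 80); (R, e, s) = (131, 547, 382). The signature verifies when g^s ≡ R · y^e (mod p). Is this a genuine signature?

g^s mod p:
Squares mod 641: 576^1≡576, 576^2≡379, 576^4≡57, 576^8≡44, 576^16≡13, 576^32≡169, 576^64≡357, 576^128≡531, 576^256≡562
382 = 256 + 64 + 32 + 16 + 8 + 4 + 2, so 576^382 ≡ 562·357·169·13·44·57·379 ≡ 417 (mod 641)
R · y^e mod p:
Squares mod 641: 80^1≡80, 80^2≡631, 80^4≡100, 80^8≡385, 80^16≡154, 80^32≡640, 80^64≡1, 80^128≡1, 80^256≡1, 80^512≡1
547 = 512 + 32 + 2 + 1, so 80^547 ≡ 1·640·631·80 ≡ 159 (mod 641)
131·159 = 20829 ≡ 317 (mod 641)
417 ≠ 317; the check fails.

forged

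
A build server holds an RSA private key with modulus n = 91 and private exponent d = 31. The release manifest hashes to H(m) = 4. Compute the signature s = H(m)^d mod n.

4

(H(m))^2 ≡ 4^2 = 16
(H(m))^4 ≡ 16^2 = 256 ≡ 74
(H(m))^8 ≡ 74^2 = 5476 ≡ 16
(H(m))^16 ≡ 16^2 = 256 ≡ 74
31 = 16 + 8 + 4 + 2 + 1, so (H(m))^31 ≡ 74·16·74·16·4 ≡ 4 (mod 91)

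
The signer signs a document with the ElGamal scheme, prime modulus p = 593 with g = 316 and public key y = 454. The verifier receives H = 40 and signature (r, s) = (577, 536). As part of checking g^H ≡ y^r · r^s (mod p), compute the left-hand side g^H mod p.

220

316^2 = 99856 ≡ 232
316^4 ≡ 232^2 = 53824 ≡ 454
316^8 ≡ 454^2 = 206116 ≡ 345
316^16 ≡ 345^2 = 119025 ≡ 425
316^32 ≡ 425^2 = 180625 ≡ 353
40 = 32 + 8, so 316^40 ≡ 353·345 ≡ 220 (mod 593)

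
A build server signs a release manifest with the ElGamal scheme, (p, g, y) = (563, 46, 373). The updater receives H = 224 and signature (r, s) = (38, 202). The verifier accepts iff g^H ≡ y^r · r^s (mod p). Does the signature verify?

does not verify

Left side g^H mod p:
46^2 = 2116 ≡ 427
46^4 ≡ 427^2 = 182329 ≡ 480
46^8 ≡ 480^2 = 230400 ≡ 133
46^16 ≡ 133^2 = 17689 ≡ 236
46^32 ≡ 236^2 = 55696 ≡ 522
46^64 ≡ 522^2 = 272484 ≡ 555
46^128 ≡ 555^2 = 308025 ≡ 64
224 = 128 + 64 + 32, so 46^224 ≡ 64·555·522 ≡ 161 (mod 563)
Right side y^r · r^s mod p:
373^2 = 139129 ≡ 68
373^4 ≡ 68^2 = 4624 ≡ 120
373^8 ≡ 120^2 = 14400 ≡ 325
373^16 ≡ 325^2 = 105625 ≡ 344
373^32 ≡ 344^2 = 118336 ≡ 106
38 = 32 + 4 + 2, so 373^38 ≡ 106·120·68 ≡ 192 (mod 563)
38^2 = 1444 ≡ 318
38^4 ≡ 318^2 = 101124 ≡ 347
38^8 ≡ 347^2 = 120409 ≡ 490
38^16 ≡ 490^2 = 240100 ≡ 262
38^32 ≡ 262^2 = 68644 ≡ 521
38^64 ≡ 521^2 = 271441 ≡ 75
38^128 ≡ 75^2 = 5625 ≡ 558
202 = 128 + 64 + 8 + 2, so 38^202 ≡ 558·75·490·318 ≡ 144 (mod 563)
192·144 = 27648 ≡ 61 (mod 563)
161 ≠ 61, so verification fails.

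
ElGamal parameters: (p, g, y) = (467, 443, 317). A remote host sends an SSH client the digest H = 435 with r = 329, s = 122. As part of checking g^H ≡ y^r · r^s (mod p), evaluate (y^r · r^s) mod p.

305

Squares mod 467: 317^1≡317, 317^2≡84, 317^4≡51, 317^8≡266, 317^16≡239, 317^32≡147, 317^64≡127, 317^128≡251, 317^256≡423
329 = 256 + 64 + 8 + 1, so 317^329 ≡ 423·127·266·317 ≡ 456 (mod 467)
Squares mod 467: 329^1≡329, 329^2≡364, 329^4≡335, 329^8≡145, 329^16≡10, 329^32≡100, 329^64≡193
122 = 64 + 32 + 16 + 8 + 2, so 329^122 ≡ 193·100·10·145·364 ≡ 227 (mod 467)
y^r · r^s ≡ 456·227 = 103512 ≡ 305 (mod 467)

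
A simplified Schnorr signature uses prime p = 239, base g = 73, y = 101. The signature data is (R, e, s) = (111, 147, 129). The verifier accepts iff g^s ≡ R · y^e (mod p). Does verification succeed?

fails

g^s mod p:
73^2 = 5329 ≡ 71
73^4 ≡ 71^2 = 5041 ≡ 22
73^8 ≡ 22^2 = 484 ≡ 6
73^16 ≡ 6^2 = 36
73^32 ≡ 36^2 = 1296 ≡ 101
73^64 ≡ 101^2 = 10201 ≡ 163
73^128 ≡ 163^2 = 26569 ≡ 40
129 = 128 + 1, so 73^129 ≡ 40·73 ≡ 52 (mod 239)
R · y^e mod p:
101^2 = 10201 ≡ 163
101^4 ≡ 163^2 = 26569 ≡ 40
101^8 ≡ 40^2 = 1600 ≡ 166
101^16 ≡ 166^2 = 27556 ≡ 71
101^32 ≡ 71^2 = 5041 ≡ 22
101^64 ≡ 22^2 = 484 ≡ 6
101^128 ≡ 6^2 = 36
147 = 128 + 16 + 2 + 1, so 101^147 ≡ 36·71·163·101 ≡ 132 (mod 239)
111·132 = 14652 ≡ 73 (mod 239)
52 ≠ 73; the check fails.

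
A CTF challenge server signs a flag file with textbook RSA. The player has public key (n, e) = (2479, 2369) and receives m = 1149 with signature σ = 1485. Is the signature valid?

σ^2 ≡ 1485^2 = 2205225 ≡ 1394
σ^4 ≡ 1394^2 = 1943236 ≡ 2179
σ^8 ≡ 2179^2 = 4748041 ≡ 756
σ^16 ≡ 756^2 = 571536 ≡ 1366
σ^32 ≡ 1366^2 = 1865956 ≡ 1748
σ^64 ≡ 1748^2 = 3055504 ≡ 1376
σ^128 ≡ 1376^2 = 1893376 ≡ 1899
σ^256 ≡ 1899^2 = 3606201 ≡ 1735
σ^512 ≡ 1735^2 = 3010225 ≡ 719
σ^1024 ≡ 719^2 = 516961 ≡ 1329
σ^2048 ≡ 1329^2 = 1766241 ≡ 1193
2369 = 2048 + 256 + 64 + 1, so σ^2369 ≡ 1193·1735·1376·1485 ≡ 1330 (mod 2479)
1330 ≠ 1149, so verification fails.

invalid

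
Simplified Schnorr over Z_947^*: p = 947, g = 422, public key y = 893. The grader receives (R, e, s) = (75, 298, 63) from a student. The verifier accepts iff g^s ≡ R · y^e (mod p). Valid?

no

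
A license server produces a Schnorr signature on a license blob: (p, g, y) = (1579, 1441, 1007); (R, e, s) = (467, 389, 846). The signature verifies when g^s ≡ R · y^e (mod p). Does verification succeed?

fails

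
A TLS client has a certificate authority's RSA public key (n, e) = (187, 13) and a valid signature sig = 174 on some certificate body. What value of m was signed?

157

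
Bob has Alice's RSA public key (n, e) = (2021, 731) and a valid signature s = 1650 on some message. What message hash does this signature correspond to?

656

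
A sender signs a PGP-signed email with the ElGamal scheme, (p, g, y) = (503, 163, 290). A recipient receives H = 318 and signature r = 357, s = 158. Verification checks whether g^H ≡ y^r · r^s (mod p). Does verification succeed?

passes

Left side g^H mod p:
163^318 mod 503 = 443
Right side y^r · r^s mod p:
290^357 mod 503 = 465
357^158 mod 503 = 81
465·81 = 37665 ≡ 443 (mod 503)
443 ≡ 443 (mod 503), so the signature is genuine.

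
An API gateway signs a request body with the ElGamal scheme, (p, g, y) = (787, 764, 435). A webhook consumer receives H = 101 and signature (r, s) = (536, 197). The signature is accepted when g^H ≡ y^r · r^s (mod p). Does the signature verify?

Left side g^H mod p:
764^101 mod 787 = 127
Right side y^r · r^s mod p:
435^536 mod 787 = 31
536^197 mod 787 = 588
31·588 = 18228 ≡ 127 (mod 787)
127 ≡ 127 (mod 787), so the signature is genuine.

verifies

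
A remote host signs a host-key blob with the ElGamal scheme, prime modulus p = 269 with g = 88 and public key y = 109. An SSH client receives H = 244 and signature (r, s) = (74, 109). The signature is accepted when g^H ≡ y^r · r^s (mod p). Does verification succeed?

fails

Left side g^H mod p:
88^2 = 7744 ≡ 212
88^4 ≡ 212^2 = 44944 ≡ 21
88^8 ≡ 21^2 = 441 ≡ 172
88^16 ≡ 172^2 = 29584 ≡ 263
88^32 ≡ 263^2 = 69169 ≡ 36
88^64 ≡ 36^2 = 1296 ≡ 220
88^128 ≡ 220^2 = 48400 ≡ 249
244 = 128 + 64 + 32 + 16 + 4, so 88^244 ≡ 249·220·36·263·21 ≡ 214 (mod 269)
Right side y^r · r^s mod p:
109^2 = 11881 ≡ 45
109^4 ≡ 45^2 = 2025 ≡ 142
109^8 ≡ 142^2 = 20164 ≡ 258
109^16 ≡ 258^2 = 66564 ≡ 121
109^32 ≡ 121^2 = 14641 ≡ 115
109^64 ≡ 115^2 = 13225 ≡ 44
74 = 64 + 8 + 2, so 109^74 ≡ 44·258·45 ≡ 9 (mod 269)
74^2 = 5476 ≡ 96
74^4 ≡ 96^2 = 9216 ≡ 70
74^8 ≡ 70^2 = 4900 ≡ 58
74^16 ≡ 58^2 = 3364 ≡ 136
74^32 ≡ 136^2 = 18496 ≡ 204
74^64 ≡ 204^2 = 41616 ≡ 190
109 = 64 + 32 + 8 + 4 + 1, so 74^109 ≡ 190·204·58·70·74 ≡ 15 (mod 269)
9·15 = 135 ≡ 135 (mod 269)
214 ≠ 135, so verification fails.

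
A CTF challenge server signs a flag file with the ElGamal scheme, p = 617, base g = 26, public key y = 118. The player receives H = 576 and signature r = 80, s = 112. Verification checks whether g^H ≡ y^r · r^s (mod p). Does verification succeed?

fails

Left side g^H mod p:
Squares mod 617: 26^1≡26, 26^2≡59, 26^4≡396, 26^8≡98, 26^16≡349, 26^32≡252, 26^64≡570, 26^128≡358, 26^256≡445, 26^512≡585
576 = 512 + 64, so 26^576 ≡ 585·570 ≡ 270 (mod 617)
Right side y^r · r^s mod p:
Squares mod 617: 118^1≡118, 118^2≡350, 118^4≡334, 118^8≡496, 118^16≡450, 118^32≡124, 118^64≡568
80 = 64 + 16, so 118^80 ≡ 568·450 ≡ 162 (mod 617)
Squares mod 617: 80^1≡80, 80^2≡230, 80^4≡455, 80^8≡330, 80^16≡308, 80^32≡463, 80^64≡270
112 = 64 + 32 + 16, so 80^112 ≡ 270·463·308 ≡ 429 (mod 617)
162·429 = 69498 ≡ 394 (mod 617)
270 ≠ 394, so verification fails.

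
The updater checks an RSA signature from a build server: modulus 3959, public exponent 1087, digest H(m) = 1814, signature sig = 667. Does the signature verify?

verifies

sig^2 ≡ 667^2 = 444889 ≡ 1481
sig^4 ≡ 1481^2 = 2193361 ≡ 75
sig^8 ≡ 75^2 = 5625 ≡ 1666
sig^16 ≡ 1666^2 = 2775556 ≡ 297
sig^32 ≡ 297^2 = 88209 ≡ 1111
sig^64 ≡ 1111^2 = 1234321 ≡ 3072
sig^128 ≡ 3072^2 = 9437184 ≡ 2887
sig^256 ≡ 2887^2 = 8334769 ≡ 1074
sig^512 ≡ 1074^2 = 1153476 ≡ 1407
sig^1024 ≡ 1407^2 = 1979649 ≡ 149
1087 = 1024 + 32 + 16 + 8 + 4 + 2 + 1, so sig^1087 ≡ 149·1111·297·1666·75·1481·667 ≡ 1814 (mod 3959)
Since 1814 equals the digest 1814, verification succeeds.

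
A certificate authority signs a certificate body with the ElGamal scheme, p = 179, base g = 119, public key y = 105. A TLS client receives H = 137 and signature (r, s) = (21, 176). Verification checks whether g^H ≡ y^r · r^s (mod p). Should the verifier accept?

Left side g^H mod p:
119^2 = 14161 ≡ 20
119^4 ≡ 20^2 = 400 ≡ 42
119^8 ≡ 42^2 = 1764 ≡ 153
119^16 ≡ 153^2 = 23409 ≡ 139
119^32 ≡ 139^2 = 19321 ≡ 168
119^64 ≡ 168^2 = 28224 ≡ 121
119^128 ≡ 121^2 = 14641 ≡ 142
137 = 128 + 8 + 1, so 119^137 ≡ 142·153·119 ≡ 97 (mod 179)
Right side y^r · r^s mod p:
105^2 = 11025 ≡ 106
105^4 ≡ 106^2 = 11236 ≡ 138
105^8 ≡ 138^2 = 19044 ≡ 70
105^16 ≡ 70^2 = 4900 ≡ 67
21 = 16 + 4 + 1, so 105^21 ≡ 67·138·105 ≡ 113 (mod 179)
21^2 = 441 ≡ 83
21^4 ≡ 83^2 = 6889 ≡ 87
21^8 ≡ 87^2 = 7569 ≡ 51
21^16 ≡ 51^2 = 2601 ≡ 95
21^32 ≡ 95^2 = 9025 ≡ 75
21^64 ≡ 75^2 = 5625 ≡ 76
21^128 ≡ 76^2 = 5776 ≡ 48
176 = 128 + 32 + 16, so 21^176 ≡ 48·75·95 ≡ 110 (mod 179)
113·110 = 12430 ≡ 79 (mod 179)
97 ≠ 79, so verification fails.

reject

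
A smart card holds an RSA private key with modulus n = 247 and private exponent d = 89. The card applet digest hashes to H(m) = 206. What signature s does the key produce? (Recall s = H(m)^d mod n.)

215

(H(m))^2 ≡ 206^2 = 42436 ≡ 199
(H(m))^4 ≡ 199^2 = 39601 ≡ 81
(H(m))^8 ≡ 81^2 = 6561 ≡ 139
(H(m))^16 ≡ 139^2 = 19321 ≡ 55
(H(m))^32 ≡ 55^2 = 3025 ≡ 61
(H(m))^64 ≡ 61^2 = 3721 ≡ 16
89 = 64 + 16 + 8 + 1, so (H(m))^89 ≡ 16·55·139·206 ≡ 215 (mod 247)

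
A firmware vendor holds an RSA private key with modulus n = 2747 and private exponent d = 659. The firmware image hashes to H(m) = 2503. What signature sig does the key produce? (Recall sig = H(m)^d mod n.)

349

Squares mod 2747: (H(m))^1≡2503, (H(m))^2≡1849, (H(m))^4≡1533, (H(m))^8≡1404, (H(m))^16≡1617, (H(m))^32≡2292, (H(m))^64≡1000, (H(m))^128≡92, (H(m))^256≡223, (H(m))^512≡283
659 = 512 + 128 + 16 + 2 + 1, so (H(m))^659 ≡ 283·92·1617·1849·2503 ≡ 349 (mod 2747)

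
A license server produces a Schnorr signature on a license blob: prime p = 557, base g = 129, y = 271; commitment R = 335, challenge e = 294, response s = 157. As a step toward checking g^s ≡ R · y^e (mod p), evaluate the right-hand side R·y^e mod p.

130

Squares mod 557: 271^1≡271, 271^2≡474, 271^4≡205, 271^8≡250, 271^16≡116, 271^32≡88, 271^64≡503, 271^128≡131, 271^256≡451
294 = 256 + 32 + 4 + 2, so 271^294 ≡ 451·88·205·474 ≡ 441 (mod 557)
R · y^e ≡ 335·441 = 147735 ≡ 130 (mod 557)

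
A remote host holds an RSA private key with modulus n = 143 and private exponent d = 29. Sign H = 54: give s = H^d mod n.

32

H^2 ≡ 54^2 = 2916 ≡ 56
H^4 ≡ 56^2 = 3136 ≡ 133
H^8 ≡ 133^2 = 17689 ≡ 100
H^16 ≡ 100^2 = 10000 ≡ 133
29 = 16 + 8 + 4 + 1, so H^29 ≡ 133·100·133·54 ≡ 32 (mod 143)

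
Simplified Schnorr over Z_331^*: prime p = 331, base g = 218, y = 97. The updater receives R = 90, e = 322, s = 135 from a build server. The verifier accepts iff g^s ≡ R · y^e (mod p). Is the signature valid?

g^s mod p:
218^2 = 47524 ≡ 191
218^4 ≡ 191^2 = 36481 ≡ 71
218^8 ≡ 71^2 = 5041 ≡ 76
218^16 ≡ 76^2 = 5776 ≡ 149
218^32 ≡ 149^2 = 22201 ≡ 24
218^64 ≡ 24^2 = 576 ≡ 245
218^128 ≡ 245^2 = 60025 ≡ 114
135 = 128 + 4 + 2 + 1, so 218^135 ≡ 114·71·191·218 ≡ 61 (mod 331)
R · y^e mod p:
97^2 = 9409 ≡ 141
97^4 ≡ 141^2 = 19881 ≡ 21
97^8 ≡ 21^2 = 441 ≡ 110
97^16 ≡ 110^2 = 12100 ≡ 184
97^32 ≡ 184^2 = 33856 ≡ 94
97^64 ≡ 94^2 = 8836 ≡ 230
97^128 ≡ 230^2 = 52900 ≡ 271
97^256 ≡ 271^2 = 73441 ≡ 290
322 = 256 + 64 + 2, so 97^322 ≡ 290·230·141 ≡ 328 (mod 331)
90·328 = 29520 ≡ 61 (mod 331)
61 ≡ 61 (mod 331); signature holds.

valid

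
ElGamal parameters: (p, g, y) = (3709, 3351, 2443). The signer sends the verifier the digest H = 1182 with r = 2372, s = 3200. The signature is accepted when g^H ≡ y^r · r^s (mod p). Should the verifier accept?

Left side g^H mod p:
3351^1182 mod 3709 = 1445
Right side y^r · r^s mod p:
2443^2372 mod 3709 = 2197
2372^3200 mod 3709 = 3312
2197·3312 = 7276464 ≡ 3115 (mod 3709)
1445 ≠ 3115, so verification fails.

reject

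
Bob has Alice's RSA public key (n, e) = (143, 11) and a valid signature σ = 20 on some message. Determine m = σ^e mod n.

σ^2 ≡ 20^2 = 400 ≡ 114
σ^4 ≡ 114^2 = 12996 ≡ 126
σ^8 ≡ 126^2 = 15876 ≡ 3
11 = 8 + 2 + 1, so σ^11 ≡ 3·114·20 ≡ 119 (mod 143)

119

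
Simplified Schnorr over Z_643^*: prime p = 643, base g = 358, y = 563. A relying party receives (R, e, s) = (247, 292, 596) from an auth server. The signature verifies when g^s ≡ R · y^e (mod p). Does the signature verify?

g^s mod p:
Squares mod 643: 358^1≡358, 358^2≡207, 358^4≡411, 358^8≡455, 358^16≡622, 358^32≡441, 358^64≡295, 358^128≡220, 358^256≡175, 358^512≡404
596 = 512 + 64 + 16 + 4, so 358^596 ≡ 404·295·622·411 ≡ 528 (mod 643)
R · y^e mod p:
Squares mod 643: 563^1≡563, 563^2≡613, 563^4≡257, 563^8≡463, 563^16≡250, 563^32≡129, 563^64≡566, 563^128≡142, 563^256≡231
292 = 256 + 32 + 4, so 563^292 ≡ 231·129·257 ≡ 213 (mod 643)
247·213 = 52611 ≡ 528 (mod 643)
528 ≡ 528 (mod 643); signature holds.

verifies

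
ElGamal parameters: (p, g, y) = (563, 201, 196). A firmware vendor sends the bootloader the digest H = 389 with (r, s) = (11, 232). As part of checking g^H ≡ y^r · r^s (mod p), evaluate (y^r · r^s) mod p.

429

196^11 mod 563 = 91
11^232 mod 563 = 246
y^r · r^s ≡ 91·246 = 22386 ≡ 429 (mod 563)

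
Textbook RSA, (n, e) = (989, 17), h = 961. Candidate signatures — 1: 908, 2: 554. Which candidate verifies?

Candidate 1: 908^17 mod 989 = 888
Candidate 2: 554^17 mod 989 = 961
  → matches h = 961

2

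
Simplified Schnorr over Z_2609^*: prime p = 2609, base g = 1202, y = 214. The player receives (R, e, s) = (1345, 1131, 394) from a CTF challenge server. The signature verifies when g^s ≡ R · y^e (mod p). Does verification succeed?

g^s mod p:
Squares mod 2609: 1202^1≡1202, 1202^2≡2027, 1202^4≡2163, 1202^8≡632, 1202^16≡247, 1202^32≡1002, 1202^64≡2148, 1202^128≡1192, 1202^256≡1568
394 = 256 + 128 + 8 + 2, so 1202^394 ≡ 1568·1192·632·2027 ≡ 1187 (mod 2609)
R · y^e mod p:
Squares mod 2609: 214^1≡214, 214^2≡1443, 214^4≡267, 214^8≡846, 214^16≡850, 214^32≡2416, 214^64≡723, 214^128≡929, 214^256≡2071, 214^512≡2454, 214^1024≡544
1131 = 1024 + 64 + 32 + 8 + 2 + 1, so 214^1131 ≡ 544·723·2416·846·1443·214 ≡ 2284 (mod 2609)
1345·2284 = 3071980 ≡ 1187 (mod 2609)
1187 ≡ 1187 (mod 2609); signature holds.

passes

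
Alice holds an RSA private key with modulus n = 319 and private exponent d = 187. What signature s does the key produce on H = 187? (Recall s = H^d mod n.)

209

H^2 ≡ 187^2 = 34969 ≡ 198
H^4 ≡ 198^2 = 39204 ≡ 286
H^8 ≡ 286^2 = 81796 ≡ 132
H^16 ≡ 132^2 = 17424 ≡ 198
H^32 ≡ 198^2 = 39204 ≡ 286
H^64 ≡ 286^2 = 81796 ≡ 132
H^128 ≡ 132^2 = 17424 ≡ 198
187 = 128 + 32 + 16 + 8 + 2 + 1, so H^187 ≡ 198·286·198·132·198·187 ≡ 209 (mod 319)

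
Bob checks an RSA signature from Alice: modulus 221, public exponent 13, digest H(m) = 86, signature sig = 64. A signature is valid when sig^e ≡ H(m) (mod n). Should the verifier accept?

reject

sig^2 ≡ 64^2 = 4096 ≡ 118
sig^4 ≡ 118^2 = 13924 ≡ 1
sig^8 ≡ 1^2 = 1
13 = 8 + 4 + 1, so sig^13 ≡ 1·1·64 ≡ 64 (mod 221)
The recovered value 64 does not match the digest 86.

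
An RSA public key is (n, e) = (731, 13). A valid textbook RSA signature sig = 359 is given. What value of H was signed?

Squares mod 731: sig^1≡359, sig^2≡225, sig^4≡186, sig^8≡239
13 = 8 + 4 + 1, so sig^13 ≡ 239·186·359 ≡ 525 (mod 731)

525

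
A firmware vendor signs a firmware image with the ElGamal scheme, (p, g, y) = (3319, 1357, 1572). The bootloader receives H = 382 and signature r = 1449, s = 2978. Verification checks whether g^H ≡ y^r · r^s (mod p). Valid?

Left side g^H mod p:
1357^2 = 1841449 ≡ 2723
1357^4 ≡ 2723^2 = 7414729 ≡ 83
1357^8 ≡ 83^2 = 6889 ≡ 251
1357^16 ≡ 251^2 = 63001 ≡ 3259
1357^32 ≡ 3259^2 = 10621081 ≡ 281
1357^64 ≡ 281^2 = 78961 ≡ 2624
1357^128 ≡ 2624^2 = 6885376 ≡ 1770
1357^256 ≡ 1770^2 = 3132900 ≡ 3083
382 = 256 + 64 + 32 + 16 + 8 + 4 + 2, so 1357^382 ≡ 3083·2624·281·3259·251·83·2723 ≡ 1035 (mod 3319)
Right side y^r · r^s mod p:
1572^2 = 2471184 ≡ 1848
1572^4 ≡ 1848^2 = 3415104 ≡ 3172
1572^8 ≡ 3172^2 = 10061584 ≡ 1695
1572^16 ≡ 1695^2 = 2873025 ≡ 2090
1572^32 ≡ 2090^2 = 4368100 ≡ 296
1572^64 ≡ 296^2 = 87616 ≡ 1322
1572^128 ≡ 1322^2 = 1747684 ≡ 1890
1572^256 ≡ 1890^2 = 3572100 ≡ 856
1572^512 ≡ 856^2 = 732736 ≡ 2556
1572^1024 ≡ 2556^2 = 6533136 ≡ 1344
1449 = 1024 + 256 + 128 + 32 + 8 + 1, so 1572^1449 ≡ 1344·856·1890·296·1695·1572 ≡ 517 (mod 3319)
1449^2 = 2099601 ≡ 1993
1449^4 ≡ 1993^2 = 3972049 ≡ 2525
1449^8 ≡ 2525^2 = 6375625 ≡ 3145
1449^16 ≡ 3145^2 = 9891025 ≡ 405
1449^32 ≡ 405^2 = 164025 ≡ 1394
1449^64 ≡ 1394^2 = 1943236 ≡ 1621
1449^128 ≡ 1621^2 = 2627641 ≡ 2312
1449^256 ≡ 2312^2 = 5345344 ≡ 1754
1449^512 ≡ 1754^2 = 3076516 ≡ 3122
1449^1024 ≡ 3122^2 = 9746884 ≡ 2300
1449^2048 ≡ 2300^2 = 5290000 ≡ 2833
2978 = 2048 + 512 + 256 + 128 + 32 + 2, so 1449^2978 ≡ 2833·3122·1754·2312·1394·1993 ≡ 522 (mod 3319)
517·522 = 269874 ≡ 1035 (mod 3319)
1035 ≡ 1035 (mod 3319), so the signature is genuine.

yes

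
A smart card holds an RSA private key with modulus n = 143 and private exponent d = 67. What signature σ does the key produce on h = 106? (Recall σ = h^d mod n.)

Squares mod 143: h^1≡106, h^2≡82, h^4≡3, h^8≡9, h^16≡81, h^32≡126, h^64≡3
67 = 64 + 2 + 1, so h^67 ≡ 3·82·106 ≡ 50 (mod 143)

50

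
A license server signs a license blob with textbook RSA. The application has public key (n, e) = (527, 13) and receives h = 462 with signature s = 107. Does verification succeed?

s^2 ≡ 107^2 = 11449 ≡ 382
s^4 ≡ 382^2 = 145924 ≡ 472
s^8 ≡ 472^2 = 222784 ≡ 390
13 = 8 + 4 + 1, so s^13 ≡ 390·472·107 ≡ 462 (mod 527)
s^13 mod 527 = 462 matches h.

passes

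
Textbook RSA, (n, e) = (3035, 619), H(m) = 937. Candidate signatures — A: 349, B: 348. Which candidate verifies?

Candidate A: 349^619 mod 3035 = 2844
Candidate B: 348^619 mod 3035 = 937
  → matches H(m) = 937

B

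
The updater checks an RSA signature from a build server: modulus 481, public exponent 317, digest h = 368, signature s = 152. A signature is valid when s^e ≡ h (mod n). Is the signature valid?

s^2 ≡ 152^2 = 23104 ≡ 16
s^4 ≡ 16^2 = 256
s^8 ≡ 256^2 = 65536 ≡ 120
s^16 ≡ 120^2 = 14400 ≡ 451
s^32 ≡ 451^2 = 203401 ≡ 419
s^64 ≡ 419^2 = 175561 ≡ 477
s^128 ≡ 477^2 = 227529 ≡ 16
s^256 ≡ 16^2 = 256
317 = 256 + 32 + 16 + 8 + 4 + 1, so s^317 ≡ 256·419·451·120·256·152 ≡ 354 (mod 481)
354 ≠ 368, so verification fails.

invalid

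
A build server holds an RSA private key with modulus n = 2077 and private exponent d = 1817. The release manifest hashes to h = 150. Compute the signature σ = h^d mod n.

1060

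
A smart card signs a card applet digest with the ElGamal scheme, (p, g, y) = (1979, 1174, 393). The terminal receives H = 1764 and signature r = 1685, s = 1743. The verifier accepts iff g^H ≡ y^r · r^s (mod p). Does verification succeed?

Left side g^H mod p:
Squares mod 1979: 1174^1≡1174, 1174^2≡892, 1174^4≡106, 1174^8≡1341, 1174^16≡1349, 1174^32≡1100, 1174^64≡831, 1174^128≡1869, 1174^256≡226, 1174^512≡1601, 1174^1024≡396
1764 = 1024 + 512 + 128 + 64 + 32 + 4, so 1174^1764 ≡ 396·1601·1869·831·1100·106 ≡ 1697 (mod 1979)
Right side y^r · r^s mod p:
Squares mod 1979: 393^1≡393, 393^2≡87, 393^4≡1632, 393^8≡1669, 393^16≡1108, 393^32≡684, 393^64≡812, 393^128≡337, 393^256≡766, 393^512≡972, 393^1024≡801
1685 = 1024 + 512 + 128 + 16 + 4 + 1, so 393^1685 ≡ 801·972·337·1108·1632·393 ≡ 1850 (mod 1979)
Squares mod 1979: 1685^1≡1685, 1685^2≡1339, 1685^4≡1926, 1685^8≡830, 1685^16≡208, 1685^32≡1705, 1685^64≡1853, 1685^128≡44, 1685^256≡1936, 1685^512≡1849, 1685^1024≡1068
1743 = 1024 + 512 + 128 + 64 + 8 + 4 + 2 + 1, so 1685^1743 ≡ 1068·1849·44·1853·830·1926·1339·1685 ≡ 611 (mod 1979)
1850·611 = 1130350 ≡ 341 (mod 1979)
1697 ≠ 341, so verification fails.

fails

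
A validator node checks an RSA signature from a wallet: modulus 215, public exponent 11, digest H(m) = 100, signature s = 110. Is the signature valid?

valid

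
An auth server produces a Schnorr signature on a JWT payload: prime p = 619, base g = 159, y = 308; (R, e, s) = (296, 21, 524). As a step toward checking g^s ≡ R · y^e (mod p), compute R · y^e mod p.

308^21 mod 619 = 512
R · y^e ≡ 296·512 = 151552 ≡ 516 (mod 619)

516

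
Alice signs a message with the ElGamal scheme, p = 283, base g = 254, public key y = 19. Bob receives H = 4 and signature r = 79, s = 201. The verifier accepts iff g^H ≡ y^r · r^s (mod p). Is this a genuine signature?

Left side g^H mod p:
254^2 = 64516 ≡ 275
254^4 ≡ 275^2 = 75625 ≡ 64
Right side y^r · r^s mod p:
19^2 = 361 ≡ 78
19^4 ≡ 78^2 = 6084 ≡ 141
19^8 ≡ 141^2 = 19881 ≡ 71
19^16 ≡ 71^2 = 5041 ≡ 230
19^32 ≡ 230^2 = 52900 ≡ 262
19^64 ≡ 262^2 = 68644 ≡ 158
79 = 64 + 8 + 4 + 2 + 1, so 19^79 ≡ 158·71·141·78·19 ≡ 21 (mod 283)
79^2 = 6241 ≡ 15
79^4 ≡ 15^2 = 225
79^8 ≡ 225^2 = 50625 ≡ 251
79^16 ≡ 251^2 = 63001 ≡ 175
79^32 ≡ 175^2 = 30625 ≡ 61
79^64 ≡ 61^2 = 3721 ≡ 42
79^128 ≡ 42^2 = 1764 ≡ 66
201 = 128 + 64 + 8 + 1, so 79^201 ≡ 66·42·251·79 ≡ 30 (mod 283)
21·30 = 630 ≡ 64 (mod 283)
64 ≡ 64 (mod 283), so the signature is genuine.

genuine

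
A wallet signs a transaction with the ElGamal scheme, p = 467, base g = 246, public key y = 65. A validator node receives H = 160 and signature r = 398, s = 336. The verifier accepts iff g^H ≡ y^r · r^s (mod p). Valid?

Left side g^H mod p:
Squares mod 467: 246^1≡246, 246^2≡273, 246^4≡276, 246^8≡55, 246^16≡223, 246^32≡227, 246^64≡159, 246^128≡63
160 = 128 + 32, so 246^160 ≡ 63·227 ≡ 291 (mod 467)
Right side y^r · r^s mod p:
Squares mod 467: 65^1≡65, 65^2≡22, 65^4≡17, 65^8≡289, 65^16≡395, 65^32≡47, 65^64≡341, 65^128≡465, 65^256≡4
398 = 256 + 128 + 8 + 4 + 2, so 65^398 ≡ 4·465·289·17·22 ≡ 196 (mod 467)
Squares mod 467: 398^1≡398, 398^2≡91, 398^4≡342, 398^8≡214, 398^16≡30, 398^32≡433, 398^64≡222, 398^128≡249, 398^256≡357
336 = 256 + 64 + 16, so 398^336 ≡ 357·222·30 ≡ 123 (mod 467)
196·123 = 24108 ≡ 291 (mod 467)
291 ≡ 291 (mod 467), so the signature is genuine.

yes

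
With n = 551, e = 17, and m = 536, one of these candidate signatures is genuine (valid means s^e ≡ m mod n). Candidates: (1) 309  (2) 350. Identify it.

1

Candidate 1: 309^17 mod 551 = 536
  → matches m = 536
Candidate 2: 350^17 mod 551 = 50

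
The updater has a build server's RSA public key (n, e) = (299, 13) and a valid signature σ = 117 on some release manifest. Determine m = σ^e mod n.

σ^2 ≡ 117^2 = 13689 ≡ 234
σ^4 ≡ 234^2 = 54756 ≡ 39
σ^8 ≡ 39^2 = 1521 ≡ 26
13 = 8 + 4 + 1, so σ^13 ≡ 26·39·117 ≡ 234 (mod 299)

234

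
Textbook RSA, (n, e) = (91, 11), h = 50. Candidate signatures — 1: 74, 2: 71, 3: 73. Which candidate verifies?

2

Candidate 1: Squares mod 91: 74^1≡74, 74^2≡16, 74^4≡74, 74^8≡16; 11 = 8 + 2 + 1, so 74^11 ≡ 16·16·74 ≡ 16 (mod 91)
Candidate 2: Squares mod 91: 71^1≡71, 71^2≡36, 71^4≡22, 71^8≡29; 11 = 8 + 2 + 1, so 71^11 ≡ 29·36·71 ≡ 50 (mod 91)
  → matches h = 50
Candidate 3: Squares mod 91: 73^1≡73, 73^2≡51, 73^4≡53, 73^8≡79; 11 = 8 + 2 + 1, so 73^11 ≡ 79·51·73 ≡ 5 (mod 91)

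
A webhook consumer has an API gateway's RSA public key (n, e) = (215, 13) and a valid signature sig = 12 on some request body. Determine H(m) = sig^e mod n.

132

sig^2 ≡ 12^2 = 144
sig^4 ≡ 144^2 = 20736 ≡ 96
sig^8 ≡ 96^2 = 9216 ≡ 186
13 = 8 + 4 + 1, so sig^13 ≡ 186·96·12 ≡ 132 (mod 215)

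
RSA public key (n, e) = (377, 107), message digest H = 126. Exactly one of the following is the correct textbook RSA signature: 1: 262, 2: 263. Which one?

Candidate 1: 262^107 mod 377 = 59
Candidate 2: 263^107 mod 377 = 126
  → matches H = 126

2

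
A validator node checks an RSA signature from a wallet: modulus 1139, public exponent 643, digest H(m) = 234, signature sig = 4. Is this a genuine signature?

genuine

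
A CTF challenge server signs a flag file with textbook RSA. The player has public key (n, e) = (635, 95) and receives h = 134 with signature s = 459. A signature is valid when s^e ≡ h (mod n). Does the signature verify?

verifies

s^2 ≡ 459^2 = 210681 ≡ 496
s^4 ≡ 496^2 = 246016 ≡ 271
s^8 ≡ 271^2 = 73441 ≡ 416
s^16 ≡ 416^2 = 173056 ≡ 336
s^32 ≡ 336^2 = 112896 ≡ 501
s^64 ≡ 501^2 = 251001 ≡ 176
95 = 64 + 16 + 8 + 4 + 2 + 1, so s^95 ≡ 176·336·416·271·496·459 ≡ 134 (mod 635)
134 = h, so the signature checks out.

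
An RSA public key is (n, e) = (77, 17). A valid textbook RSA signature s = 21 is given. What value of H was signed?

s^2 ≡ 21^2 = 441 ≡ 56
s^4 ≡ 56^2 = 3136 ≡ 56
s^8 ≡ 56^2 = 3136 ≡ 56
s^16 ≡ 56^2 = 3136 ≡ 56
17 = 16 + 1, so s^17 ≡ 56·21 ≡ 21 (mod 77)

21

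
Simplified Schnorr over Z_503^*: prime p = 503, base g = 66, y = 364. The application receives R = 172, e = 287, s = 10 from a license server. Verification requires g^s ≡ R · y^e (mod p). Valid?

g^s mod p:
66^2 = 4356 ≡ 332
66^4 ≡ 332^2 = 110224 ≡ 67
66^8 ≡ 67^2 = 4489 ≡ 465
10 = 8 + 2, so 66^10 ≡ 465·332 ≡ 462 (mod 503)
R · y^e mod p:
364^2 = 132496 ≡ 207
364^4 ≡ 207^2 = 42849 ≡ 94
364^8 ≡ 94^2 = 8836 ≡ 285
364^16 ≡ 285^2 = 81225 ≡ 242
364^32 ≡ 242^2 = 58564 ≡ 216
364^64 ≡ 216^2 = 46656 ≡ 380
364^128 ≡ 380^2 = 144400 ≡ 39
364^256 ≡ 39^2 = 1521 ≡ 12
287 = 256 + 16 + 8 + 4 + 2 + 1, so 364^287 ≡ 12·242·285·94·207·364 ≡ 184 (mod 503)
172·184 = 31648 ≡ 462 (mod 503)
462 ≡ 462 (mod 503); signature holds.

yes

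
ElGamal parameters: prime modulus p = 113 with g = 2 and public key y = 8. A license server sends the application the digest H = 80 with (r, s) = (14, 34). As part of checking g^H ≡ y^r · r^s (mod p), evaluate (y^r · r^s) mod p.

106

8^2 = 64
8^4 ≡ 64^2 = 4096 ≡ 28
8^8 ≡ 28^2 = 784 ≡ 106
14 = 8 + 4 + 2, so 8^14 ≡ 106·28·64 ≡ 112 (mod 113)
14^2 = 196 ≡ 83
14^4 ≡ 83^2 = 6889 ≡ 109
14^8 ≡ 109^2 = 11881 ≡ 16
14^16 ≡ 16^2 = 256 ≡ 30
14^32 ≡ 30^2 = 900 ≡ 109
34 = 32 + 2, so 14^34 ≡ 109·83 ≡ 7 (mod 113)
y^r · r^s ≡ 112·7 = 784 ≡ 106 (mod 113)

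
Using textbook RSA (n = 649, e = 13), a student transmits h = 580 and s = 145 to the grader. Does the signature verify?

verifies

Squares mod 649: s^1≡145, s^2≡257, s^4≡500, s^8≡135
13 = 8 + 4 + 1, so s^13 ≡ 135·500·145 ≡ 580 (mod 649)
Since 580 equals the digest 580, verification succeeds.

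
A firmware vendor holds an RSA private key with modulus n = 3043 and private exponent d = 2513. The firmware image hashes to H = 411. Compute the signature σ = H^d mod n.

H^2 ≡ 411^2 = 168921 ≡ 1556
H^4 ≡ 1556^2 = 2421136 ≡ 1951
H^8 ≡ 1951^2 = 3806401 ≡ 2651
H^16 ≡ 2651^2 = 7027801 ≡ 1514
H^32 ≡ 1514^2 = 2292196 ≡ 817
H^64 ≡ 817^2 = 667489 ≡ 1072
H^128 ≡ 1072^2 = 1149184 ≡ 1973
H^256 ≡ 1973^2 = 3892729 ≡ 732
H^512 ≡ 732^2 = 535824 ≡ 256
H^1024 ≡ 256^2 = 65536 ≡ 1633
H^2048 ≡ 1633^2 = 2666689 ≡ 1021
2513 = 2048 + 256 + 128 + 64 + 16 + 1, so H^2513 ≡ 1021·732·1973·1072·1514·411 ≡ 2859 (mod 3043)

2859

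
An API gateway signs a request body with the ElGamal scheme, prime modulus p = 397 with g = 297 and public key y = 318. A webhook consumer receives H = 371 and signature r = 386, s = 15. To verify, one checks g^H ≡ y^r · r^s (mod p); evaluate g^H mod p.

300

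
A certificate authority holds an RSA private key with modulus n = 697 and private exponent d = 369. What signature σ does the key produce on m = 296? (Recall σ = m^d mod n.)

m^369 mod 697 = 296

296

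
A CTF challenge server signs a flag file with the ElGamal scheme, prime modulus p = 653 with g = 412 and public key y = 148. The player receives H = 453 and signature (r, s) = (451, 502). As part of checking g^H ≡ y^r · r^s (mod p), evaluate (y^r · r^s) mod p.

148^2 = 21904 ≡ 355
148^4 ≡ 355^2 = 126025 ≡ 649
148^8 ≡ 649^2 = 421201 ≡ 16
148^16 ≡ 16^2 = 256
148^32 ≡ 256^2 = 65536 ≡ 236
148^64 ≡ 236^2 = 55696 ≡ 191
148^128 ≡ 191^2 = 36481 ≡ 566
148^256 ≡ 566^2 = 320356 ≡ 386
451 = 256 + 128 + 64 + 2 + 1, so 148^451 ≡ 386·566·191·355·148 ≡ 46 (mod 653)
451^2 = 203401 ≡ 318
451^4 ≡ 318^2 = 101124 ≡ 562
451^8 ≡ 562^2 = 315844 ≡ 445
451^16 ≡ 445^2 = 198025 ≡ 166
451^32 ≡ 166^2 = 27556 ≡ 130
451^64 ≡ 130^2 = 16900 ≡ 575
451^128 ≡ 575^2 = 330625 ≡ 207
451^256 ≡ 207^2 = 42849 ≡ 404
502 = 256 + 128 + 64 + 32 + 16 + 4 + 2, so 451^502 ≡ 404·207·575·130·166·562·318 ≡ 113 (mod 653)
y^r · r^s ≡ 46·113 = 5198 ≡ 627 (mod 653)

627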